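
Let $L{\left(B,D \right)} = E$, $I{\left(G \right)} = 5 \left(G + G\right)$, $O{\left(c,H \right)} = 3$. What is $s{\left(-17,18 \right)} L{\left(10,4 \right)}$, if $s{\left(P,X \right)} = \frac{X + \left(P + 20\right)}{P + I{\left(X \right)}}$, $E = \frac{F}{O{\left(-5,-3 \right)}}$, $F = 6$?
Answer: $\frac{42}{163} \approx 0.25767$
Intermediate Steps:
$I{\left(G \right)} = 10 G$ ($I{\left(G \right)} = 5 \cdot 2 G = 10 G$)
$E = 2$ ($E = \frac{6}{3} = 6 \cdot \frac{1}{3} = 2$)
$L{\left(B,D \right)} = 2$
$s{\left(P,X \right)} = \frac{20 + P + X}{P + 10 X}$ ($s{\left(P,X \right)} = \frac{X + \left(P + 20\right)}{P + 10 X} = \frac{X + \left(20 + P\right)}{P + 10 X} = \frac{20 + P + X}{P + 10 X}$)
$s{\left(-17,18 \right)} L{\left(10,4 \right)} = \frac{20 - 17 + 18}{-17 + 10 \cdot 18} \cdot 2 = \frac{1}{-17 + 180} \cdot 21 \cdot 2 = \frac{1}{163} \cdot 21 \cdot 2 = \frac{21}{163} \cdot 2 = \frac{42}{163}$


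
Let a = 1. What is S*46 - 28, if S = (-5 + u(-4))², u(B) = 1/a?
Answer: 708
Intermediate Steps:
u(B) = 1 (u(B) = 1/1 = 1)
S = 16 (S = (-5 + 1)² = (-4)² = 16)
S*46 - 28 = 16*46 - 28 = 736 - 28 = 708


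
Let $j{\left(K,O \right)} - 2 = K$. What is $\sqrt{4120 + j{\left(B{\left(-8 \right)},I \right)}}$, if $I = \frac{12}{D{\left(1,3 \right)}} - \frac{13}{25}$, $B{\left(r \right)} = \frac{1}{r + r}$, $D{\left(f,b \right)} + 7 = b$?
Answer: $\frac{\sqrt{65951}}{4} \approx 64.202$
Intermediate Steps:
$D{\left(f,b \right)} = -7 + b$
$B{\left(r \right)} = \frac{1}{2 r}$
$I = - \frac{88}{25}$ ($I = \frac{12}{-7 + 3} - \frac{13}{25} = \frac{12}{-4} - \frac{13}{25} = 12 \left(- \frac{1}{4}\right) - \frac{13}{25} = -3 - \frac{13}{25} = - \frac{88}{25} \approx -3.52$)
$j{\left(K,O \right)} = 2 + K$
$\sqrt{4120 + j{\left(B{\left(-8 \right)},I \right)}} = \sqrt{4120 + \left(2 + \frac{1}{2 \left(-8\right)}\right)} = \sqrt{4120 + \left(2 + \frac{1}{2} \left(- \frac{1}{8}\right)\right)} = \sqrt{4120 + \left(2 - \frac{1}{16}\right)} = \sqrt{4120 + \frac{31}{16}} = \sqrt{\frac{65951}{16}} = \frac{\sqrt{65951}}{4}$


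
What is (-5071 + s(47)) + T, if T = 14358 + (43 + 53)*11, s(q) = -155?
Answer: 10188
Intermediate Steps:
T = 15414 (T = 14358 + 96*11 = 14358 + 1056 = 15414)
(-5071 + s(47)) + T = (-5071 - 155) + 15414 = -5226 + 15414 = 10188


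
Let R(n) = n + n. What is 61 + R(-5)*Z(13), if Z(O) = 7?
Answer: -9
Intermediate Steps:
R(n) = 2*n
61 + R(-5)*Z(13) = 61 + (2*(-5))*7 = 61 - 10*7 = 61 - 70 = -9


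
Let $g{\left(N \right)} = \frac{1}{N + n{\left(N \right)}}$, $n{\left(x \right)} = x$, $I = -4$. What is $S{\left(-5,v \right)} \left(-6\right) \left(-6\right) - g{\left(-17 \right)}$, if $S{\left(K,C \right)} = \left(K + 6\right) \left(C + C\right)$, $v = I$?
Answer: $- \frac{9791}{34} \approx -287.97$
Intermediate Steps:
$v = -4$
$g{\left(N \right)} = \frac{1}{2 N}$ ($g{\left(N \right)} = \frac{1}{N + N} = \frac{1}{2 N}$)
$S{\left(K,C \right)} = 2 C \left(6 + K\right)$ ($S{\left(K,C \right)} = \left(6 + K\right) 2 C = 2 C \left(6 + K\right)$)
$S{\left(-5,v \right)} \left(-6\right) \left(-6\right) - g{\left(-17 \right)} = 2 \left(-4\right) \left(6 - 5\right) \left(-6\right) \left(-6\right) - \frac{1}{2 \left(-17\right)} = 2 \left(-4\right) 1 \left(-6\right) \left(-6\right) - \frac{1}{2} \left(- \frac{1}{17}\right) = \left(-8\right) \left(-6\right) \left(-6\right) - - \frac{1}{34} = 48 \left(-6\right) + \frac{1}{34} = -288 + \frac{1}{34} = - \frac{9791}{34}$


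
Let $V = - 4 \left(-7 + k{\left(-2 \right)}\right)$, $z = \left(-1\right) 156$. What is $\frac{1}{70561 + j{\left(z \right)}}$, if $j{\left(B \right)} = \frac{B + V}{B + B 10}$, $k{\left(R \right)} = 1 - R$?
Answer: $\frac{429}{30270704} \approx 1.4172 \cdot 10^{-5}$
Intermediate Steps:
$z = -156$
$V = 16$ ($V = - 4 \left(-7 + \left(1 - -2\right)\right) = - 4 \left(-7 + \left(1 + 2\right)\right) = - 4 \left(-7 + 3\right) = \left(-4\right) \left(-4\right) = 16$)
$j{\left(B \right)} = \frac{16 + B}{11 B}$ ($j{\left(B \right)} = \frac{B + 16}{B + B 10} = \frac{16 + B}{B + 10 B} = \frac{16 + B}{11 B}$)
$\frac{1}{70561 + j{\left(z \right)}} = \frac{1}{70561 + \frac{16 - 156}{11 \left(-156\right)}} = \frac{1}{70561 + \frac{1}{11} \left(- \frac{1}{156}\right) \left(-140\right)} = \frac{1}{70561 + \frac{35}{429}} = \frac{1}{\frac{30270704}{429}} = \frac{429}{30270704}$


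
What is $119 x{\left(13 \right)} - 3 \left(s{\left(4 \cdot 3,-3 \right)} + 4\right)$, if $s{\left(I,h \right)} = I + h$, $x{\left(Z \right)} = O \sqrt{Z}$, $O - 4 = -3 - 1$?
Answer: $-39$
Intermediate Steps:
$O = 0$ ($O = 4 - 4 = 0$)
$x{\left(Z \right)} = 0$ ($x{\left(Z \right)} = 0 \sqrt{Z} = 0$)
$119 x{\left(13 \right)} - 3 \left(s{\left(4 \cdot 3,-3 \right)} + 4\right) = 119 \cdot 0 - 3 \left(\left(4 \cdot 3 - 3\right) + 4\right) = 0 - 3 \left(\left(12 - 3\right) + 4\right) = 0 - 3 \left(9 + 4\right) = 0 - 39 = -39$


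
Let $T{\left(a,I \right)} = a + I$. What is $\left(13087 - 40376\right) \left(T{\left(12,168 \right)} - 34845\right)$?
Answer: $945973185$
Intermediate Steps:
$T{\left(a,I \right)} = I + a$
$\left(13087 - 40376\right) \left(T{\left(12,168 \right)} - 34845\right) = \left(13087 - 40376\right) \left(\left(168 + 12\right) - 34845\right) = - 27289 \left(180 - 34845\right) = \left(-27289\right) \left(-34665\right) = 945973185$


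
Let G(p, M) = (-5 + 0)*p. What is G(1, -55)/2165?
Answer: -1/433 ≈ -0.0023095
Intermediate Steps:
G(p, M) = -5*p
G(1, -55)/2165 = (-5*1)/2165 = (1/2165)*(-5) = -1/433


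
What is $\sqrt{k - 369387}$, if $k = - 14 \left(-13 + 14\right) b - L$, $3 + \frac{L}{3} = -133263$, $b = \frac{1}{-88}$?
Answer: $\frac{\sqrt{14719001}}{22} \approx 174.39$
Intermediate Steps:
$b = - \frac{1}{88} \approx -0.011364$
$L = -399798$ ($L = -9 + 3 \left(-133263\right) = -9 - 399789 = -399798$)
$k = \frac{17591119}{44}$ ($k = - 14 \left(-13 + 14\right) \left(- \frac{1}{88}\right) - -399798 = \left(-14\right) 1 \left(- \frac{1}{88}\right) + 399798 = \left(-14\right) \left(- \frac{1}{88}\right) + 399798 = \frac{7}{44} + 399798 = \frac{17591119}{44} \approx 3.998 \cdot 10^{5}$)
$\sqrt{k - 369387} = \sqrt{\frac{17591119}{44} - 369387} = \sqrt{\frac{1338091}{44}} = \frac{\sqrt{14719001}}{22}$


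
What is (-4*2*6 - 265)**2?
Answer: 97969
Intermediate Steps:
(-4*2*6 - 265)**2 = (-8*6 - 265)**2 = (-48 - 265)**2 = (-313)**2 = 97969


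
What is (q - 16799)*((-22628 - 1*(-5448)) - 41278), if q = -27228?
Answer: 2573730366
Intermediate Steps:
(q - 16799)*((-22628 - 1*(-5448)) - 41278) = (-27228 - 16799)*((-22628 - 1*(-5448)) - 41278) = -44027*((-22628 + 5448) - 41278) = -44027*(-17180 - 41278) = -44027*(-58458) = 2573730366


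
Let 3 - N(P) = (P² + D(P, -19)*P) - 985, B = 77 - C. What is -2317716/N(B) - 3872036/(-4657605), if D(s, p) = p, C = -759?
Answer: 3358956777761/794149598130 ≈ 4.2296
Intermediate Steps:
B = 836 (B = 77 - 1*(-759) = 77 + 759 = 836)
N(P) = 988 - P² + 19*P (N(P) = 3 - ((P² - 19*P) - 985) = 3 - (-985 + P² - 19*P) = 3 + (985 - P² + 19*P) = 988 - P² + 19*P)
-2317716/N(B) - 3872036/(-4657605) = -2317716/(988 - 1*836² + 19*836) - 3872036/(-4657605) = -2317716/(988 - 1*698896 + 15884) - 3872036*(-1/4657605) = -2317716/(988 - 698896 + 15884) + 3872036/4657605 = -2317716/(-682024) + 3872036/4657605 = -2317716*(-1/682024) + 3872036/4657605 = 579429/170506 + 3872036/4657605 = 3358956777761/794149598130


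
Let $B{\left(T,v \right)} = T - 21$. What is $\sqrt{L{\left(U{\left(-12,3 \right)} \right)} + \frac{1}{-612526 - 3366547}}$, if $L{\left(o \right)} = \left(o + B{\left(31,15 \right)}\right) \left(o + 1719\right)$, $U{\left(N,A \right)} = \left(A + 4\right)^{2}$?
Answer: $\frac{55 \sqrt{545974937035143}}{3979073} \approx 322.97$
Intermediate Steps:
$B{\left(T,v \right)} = -21 + T$ ($B{\left(T,v \right)} = T - 21 = -21 + T$)
$U{\left(N,A \right)} = \left(4 + A\right)^{2}$
$L{\left(o \right)} = \left(10 + o\right) \left(1719 + o\right)$ ($L{\left(o \right)} = \left(o + \left(-21 + 31\right)\right) \left(o + 1719\right) = \left(o + 10\right) \left(1719 + o\right) = \left(10 + o\right) \left(1719 + o\right)$)
$\sqrt{L{\left(U{\left(-12,3 \right)} \right)} + \frac{1}{-612526 - 3366547}} = \sqrt{\left(17190 + \left(\left(4 + 3\right)^{2}\right)^{2} + 1729 \left(4 + 3\right)^{2}\right) + \frac{1}{-612526 - 3366547}} = \sqrt{\left(17190 + \left(7^{2}\right)^{2} + 1729 \cdot 7^{2}\right) + \frac{1}{-3979073}} = \sqrt{\left(17190 + 49^{2} + 1729 \cdot 49\right) - \frac{1}{3979073}} = \sqrt{\left(17190 + 2401 + 84721\right) - \frac{1}{3979073}} = \sqrt{104312 - \frac{1}{3979073}} = \sqrt{\frac{415065062775}{3979073}} = \frac{55 \sqrt{545974937035143}}{3979073}$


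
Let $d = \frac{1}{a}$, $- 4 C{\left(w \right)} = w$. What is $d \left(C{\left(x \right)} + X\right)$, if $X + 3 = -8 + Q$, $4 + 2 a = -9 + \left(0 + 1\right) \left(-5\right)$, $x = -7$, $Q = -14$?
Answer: $\frac{31}{12} \approx 2.5833$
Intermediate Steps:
$C{\left(w \right)} = - \frac{w}{4}$
$a = -9$ ($a = -2 + \frac{-9 + \left(0 + 1\right) \left(-5\right)}{2} = -2 + \frac{-9 + 1 \left(-5\right)}{2} = -2 + \frac{-9 - 5}{2} = -2 + \frac{1}{2} \left(-14\right) = -2 - 7 = -9$)
$X = -25$ ($X = -3 - 22 = -25$)
$d = - \frac{1}{9}$ ($d = \frac{1}{-9} = - \frac{1}{9} \approx -0.11111$)
$d \left(C{\left(x \right)} + X\right) = - \frac{\left(- \frac{1}{4}\right) \left(-7\right) - 25}{9} = - \frac{\frac{7}{4} - 25}{9} = \left(- \frac{1}{9}\right) \left(- \frac{93}{4}\right) = \frac{31}{12}$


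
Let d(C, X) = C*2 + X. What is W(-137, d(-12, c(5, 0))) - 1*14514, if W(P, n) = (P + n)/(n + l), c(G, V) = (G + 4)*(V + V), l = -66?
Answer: -1306099/90 ≈ -14512.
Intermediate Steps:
c(G, V) = 2*V*(4 + G) (c(G, V) = (4 + G)*(2*V) = 2*V*(4 + G))
d(C, X) = X + 2*C (d(C, X) = 2*C + X = X + 2*C)
W(P, n) = (P + n)/(-66 + n) (W(P, n) = (P + n)/(n - 66) = (P + n)/(-66 + n))
W(-137, d(-12, c(5, 0))) - 1*14514 = (-137 + (2*0*(4 + 5) + 2*(-12)))/(-66 + (2*0*(4 + 5) + 2*(-12))) - 1*14514 = (-137 + (2*0*9 - 24))/(-66 + (2*0*9 - 24)) - 14514 = (-137 + (0 - 24))/(-66 + (0 - 24)) - 14514 = (-137 - 24)/(-66 - 24) - 14514 = -161/(-90) - 14514 = -1/90*(-161) - 14514 = 161/90 - 14514 = -1306099/90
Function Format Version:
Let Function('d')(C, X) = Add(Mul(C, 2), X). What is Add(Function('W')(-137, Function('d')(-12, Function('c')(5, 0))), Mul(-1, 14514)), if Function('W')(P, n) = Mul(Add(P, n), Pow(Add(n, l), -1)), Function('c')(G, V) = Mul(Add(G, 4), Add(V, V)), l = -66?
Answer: Rational(-1306099, 90) ≈ -14512.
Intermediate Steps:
Function('c')(G, V) = Mul(2, V, Add(4, G)) (Function('c')(G, V) = Mul(Add(4, G), Mul(2, V)) = Mul(2, V, Add(4, G)))
Function('d')(C, X) = Add(X, Mul(2, C)) (Function('d')(C, X) = Add(Mul(2, C), X) = Add(X, Mul(2, C)))
Function('W')(P, n) = Mul(Pow(Add(-66, n), -1), Add(P, n)) (Function('W')(P, n) = Mul(Add(P, n), Pow(Add(n, -66), -1)) = Mul(Add(P, n), Pow(Add(-66, n), -1)) = Mul(Pow(Add(-66, n), -1), Add(P, n)))
Add(Function('W')(-137, Function('d')(-12, Function('c')(5, 0))), Mul(-1, 14514)) = Add(Mul(Pow(Add(-66, Add(Mul(2, 0, Add(4, 5)), Mul(2, -12))), -1), Add(-137, Add(Mul(2, 0, Add(4, 5)), Mul(2, -12)))), Mul(-1, 14514)) = Add(Mul(Pow(Add(-66, Add(Mul(2, 0, 9), -24)), -1), Add(-137, Add(Mul(2, 0, 9), -24))), -14514) = Add(Mul(Pow(Add(-66, Add(0, -24)), -1), Add(-137, Add(0, -24))), -14514) = Add(Mul(Pow(Add(-66, -24), -1), Add(-137, -24)), -14514) = Add(Mul(Pow(-90, -1), -161), -14514) = Add(Mul(Rational(-1, 90), -161), -14514) = Add(Rational(161, 90), -14514) = Rational(-1306099, 90)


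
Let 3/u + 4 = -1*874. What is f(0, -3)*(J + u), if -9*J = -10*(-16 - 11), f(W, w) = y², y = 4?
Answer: -210744/439 ≈ -480.05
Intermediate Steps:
u = -3/878 (u = 3/(-4 - 1*874) = 3/(-4 - 874) = 3/(-878) = 3*(-1/878) = -3/878 ≈ -0.0034169)
f(W, w) = 16 (f(W, w) = 4² = 16)
J = -30 (J = -(-10)*(-16 - 11)/9 = -(-10)*(-27)/9 = -⅑*270 = -30)
f(0, -3)*(J + u) = 16*(-30 - 3/878) = 16*(-26343/878) = -210744/439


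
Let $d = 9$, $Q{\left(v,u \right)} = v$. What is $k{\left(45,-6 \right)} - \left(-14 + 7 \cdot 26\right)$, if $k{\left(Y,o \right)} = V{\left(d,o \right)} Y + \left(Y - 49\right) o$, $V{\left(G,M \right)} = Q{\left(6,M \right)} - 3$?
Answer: $-9$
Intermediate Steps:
$V{\left(G,M \right)} = 3$ ($V{\left(G,M \right)} = 6 - 3 = 3$)
$k{\left(Y,o \right)} = 3 Y + o \left(-49 + Y\right)$ ($k{\left(Y,o \right)} = 3 Y + \left(Y - 49\right) o = 3 Y + \left(-49 + Y\right) o = 3 Y + o \left(-49 + Y\right)$)
$k{\left(45,-6 \right)} - \left(-14 + 7 \cdot 26\right) = \left(\left(-49\right) \left(-6\right) + 3 \cdot 45 + 45 \left(-6\right)\right) - \left(-14 + 7 \cdot 26\right) = \left(294 + 135 - 270\right) - \left(-14 + 182\right) = 159 - 168 = -9$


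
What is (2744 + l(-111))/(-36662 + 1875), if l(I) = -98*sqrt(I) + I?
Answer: -2633/34787 + 98*I*sqrt(111)/34787 ≈ -0.075689 + 0.02968*I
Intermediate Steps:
l(I) = I - 98*sqrt(I)
(2744 + l(-111))/(-36662 + 1875) = (2744 + (-111 - 98*I*sqrt(111)))/(-36662 + 1875) = (2744 + (-111 - 98*I*sqrt(111)))/(-34787) = (2744 + (-111 - 98*I*sqrt(111)))*(-1/34787) = (2633 - 98*I*sqrt(111))*(-1/34787) = -2633/34787 + 98*I*sqrt(111)/34787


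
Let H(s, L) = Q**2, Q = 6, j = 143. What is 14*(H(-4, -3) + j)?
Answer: 2506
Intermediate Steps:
H(s, L) = 36 (H(s, L) = 6**2 = 36)
14*(H(-4, -3) + j) = 14*(36 + 143) = 14*179 = 2506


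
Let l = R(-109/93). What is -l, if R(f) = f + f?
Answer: 218/93 ≈ 2.3441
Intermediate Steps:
R(f) = 2*f
l = -218/93 (l = 2*(-109/93) = -218/93 ≈ -2.3441)
-l = -1*(-218/93) = 218/93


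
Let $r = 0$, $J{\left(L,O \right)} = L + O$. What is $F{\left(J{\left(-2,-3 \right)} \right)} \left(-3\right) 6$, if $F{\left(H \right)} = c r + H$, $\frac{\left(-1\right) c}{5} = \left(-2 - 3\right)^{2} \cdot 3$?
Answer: $90$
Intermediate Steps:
$c = -375$ ($c = - 5 \left(-2 - 3\right)^{2} \cdot 3 = - 5 \left(-5\right)^{2} \cdot 3 = - 5 \cdot 25 \cdot 3 = \left(-5\right) 75 = -375$)
$F{\left(H \right)} = H$ ($F{\left(H \right)} = \left(-375\right) 0 + H = 0 + H = H$)
$F{\left(J{\left(-2,-3 \right)} \right)} \left(-3\right) 6 = \left(-2 - 3\right) \left(-3\right) 6 = \left(-5\right) \left(-3\right) 6 = 15 \cdot 6 = 90$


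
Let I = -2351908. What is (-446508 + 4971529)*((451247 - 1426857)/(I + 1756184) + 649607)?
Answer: 875563182744763819/297862 ≈ 2.9395e+12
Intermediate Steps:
(-446508 + 4971529)*((451247 - 1426857)/(I + 1756184) + 649607) = (-446508 + 4971529)*((451247 - 1426857)/(-2351908 + 1756184) + 649607) = 4525021*(-975610/(-595724) + 649607) = 4525021*(-975610*(-1/595724) + 649607) = 4525021*(487805/297862 + 649607) = 4525021*(193493728039/297862) = 875563182744763819/297862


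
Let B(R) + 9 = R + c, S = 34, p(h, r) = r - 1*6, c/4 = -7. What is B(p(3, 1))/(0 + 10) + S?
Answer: 149/5 ≈ 29.800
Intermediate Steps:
c = -28 (c = 4*(-7) = -28)
p(h, r) = -6 + r (p(h, r) = r - 6 = -6 + r)
B(R) = -37 + R (B(R) = -9 + (R - 28) = -9 + (-28 + R) = -37 + R)
B(p(3, 1))/(0 + 10) + S = (-37 + (-6 + 1))/(0 + 10) + 34 = (-37 - 5)/10 + 34 = (1/10)*(-42) + 34 = -21/5 + 34 = 149/5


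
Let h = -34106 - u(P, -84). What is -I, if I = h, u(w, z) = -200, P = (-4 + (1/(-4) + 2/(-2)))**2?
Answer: 33906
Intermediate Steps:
P = 441/16 (P = (-4 + (1*(-1/4) + 2*(-1/2)))**2 = (-4 + (-1/4 - 1))**2 = (-4 - 5/4)**2 = (-21/4)**2 = 441/16 ≈ 27.563)
h = -33906 (h = -34106 - 1*(-200) = -34106 + 200 = -33906)
I = -33906
-I = -1*(-33906) = 33906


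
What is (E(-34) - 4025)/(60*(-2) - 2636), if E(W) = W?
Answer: 4059/2756 ≈ 1.4728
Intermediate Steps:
(E(-34) - 4025)/(60*(-2) - 2636) = (-34 - 4025)/(60*(-2) - 2636) = -4059/(-120 - 2636) = -4059/(-2756) = -4059*(-1/2756) = 4059/2756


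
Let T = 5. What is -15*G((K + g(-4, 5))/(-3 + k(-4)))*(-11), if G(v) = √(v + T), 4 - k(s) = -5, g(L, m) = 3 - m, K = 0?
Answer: 55*√42 ≈ 356.44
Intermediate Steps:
k(s) = 9 (k(s) = 4 - 1*(-5) = 4 + 5 = 9)
G(v) = √(5 + v) (G(v) = √(v + 5) = √(5 + v))
-15*G((K + g(-4, 5))/(-3 + k(-4)))*(-11) = -15*√(5 + (0 + (3 - 1*5))/(-3 + 9))*(-11) = -15*√(5 + (0 + (3 - 5))/6)*(-11) = -15*√(5 + (0 - 2)*(⅙))*(-11) = -15*√(5 - 2*⅙)*(-11) = -15*√(5 - ⅓)*(-11) = -5*√42*(-11) = 55*√42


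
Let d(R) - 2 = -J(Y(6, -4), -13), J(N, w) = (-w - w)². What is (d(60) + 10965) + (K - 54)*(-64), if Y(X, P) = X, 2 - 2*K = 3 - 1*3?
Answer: 13683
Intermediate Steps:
K = 1 (K = 1 - (3 - 1*3)/2 = 1 - (3 - 3)/2 = 1 - ½*0 = 1 + 0 = 1)
J(N, w) = 4*w² (J(N, w) = (-2*w)² = 4*w²)
d(R) = -674 (d(R) = 2 - 4*(-13)² = 2 - 4*169 = 2 - 1*676 = 2 - 676 = -674)
(d(60) + 10965) + (K - 54)*(-64) = (-674 + 10965) + (1 - 54)*(-64) = 10291 - 53*(-64) = 10291 + 3392 = 13683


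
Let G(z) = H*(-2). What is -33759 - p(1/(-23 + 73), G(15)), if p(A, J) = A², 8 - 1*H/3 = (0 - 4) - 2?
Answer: -84397501/2500 ≈ -33759.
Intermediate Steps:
H = 42 (H = 24 - 3*((0 - 4) - 2) = 24 - 3*(-4 - 2) = 24 - 3*(-6) = 24 + 18 = 42)
G(z) = -84 (G(z) = 42*(-2) = -84)
-33759 - p(1/(-23 + 73), G(15)) = -33759 - (1/(-23 + 73))² = -33759 - (1/50)² = -33759 - 1*1/2500 = -33759 - 1/2500 = -84397501/2500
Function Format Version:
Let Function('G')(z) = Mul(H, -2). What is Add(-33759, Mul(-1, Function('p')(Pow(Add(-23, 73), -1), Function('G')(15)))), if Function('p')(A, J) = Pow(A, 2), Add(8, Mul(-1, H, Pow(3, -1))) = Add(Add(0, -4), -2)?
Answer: Rational(-84397501, 2500) ≈ -33759.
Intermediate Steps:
H = 42 (H = Add(24, Mul(-3, Add(Add(0, -4), -2))) = Add(24, Mul(-3, Add(-4, -2))) = Add(24, Mul(-3, -6)) = Add(24, 18) = 42)
Function('G')(z) = -84 (Function('G')(z) = Mul(42, -2) = -84)
Add(-33759, Mul(-1, Function('p')(Pow(Add(-23, 73), -1), Function('G')(15)))) = Add(-33759, Mul(-1, Pow(Pow(Add(-23, 73), -1), 2))) = Add(-33759, Mul(-1, Pow(Pow(50, -1), 2))) = Add(-33759, Mul(-1, Pow(Rational(1, 50), 2))) = Add(-33759, Mul(-1, Rational(1, 2500))) = Add(-33759, Rational(-1, 2500)) = Rational(-84397501, 2500)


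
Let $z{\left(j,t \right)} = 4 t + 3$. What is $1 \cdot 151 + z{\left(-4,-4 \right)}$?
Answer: $138$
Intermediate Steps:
$z{\left(j,t \right)} = 3 + 4 t$
$1 \cdot 151 + z{\left(-4,-4 \right)} = 1 \cdot 151 + \left(3 + 4 \left(-4\right)\right) = 151 + \left(3 - 16\right) = 151 - 13 = 138$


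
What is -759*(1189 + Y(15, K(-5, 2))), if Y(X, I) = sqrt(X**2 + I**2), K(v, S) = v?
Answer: -902451 - 3795*sqrt(10) ≈ -9.1445e+5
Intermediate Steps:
Y(X, I) = sqrt(I**2 + X**2)
-759*(1189 + Y(15, K(-5, 2))) = -759*(1189 + sqrt((-5)**2 + 15**2)) = -759*(1189 + sqrt(25 + 225)) = -759*(1189 + sqrt(250)) = -759*(1189 + 5*sqrt(10)) = -902451 - 3795*sqrt(10)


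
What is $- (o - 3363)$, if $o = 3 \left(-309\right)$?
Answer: $4290$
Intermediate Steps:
$o = -927$
$- (o - 3363) = - (-927 - 3363) = \left(-1\right) \left(-4290\right) = 4290$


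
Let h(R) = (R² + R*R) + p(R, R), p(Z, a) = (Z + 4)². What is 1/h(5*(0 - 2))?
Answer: 1/236 ≈ 0.0042373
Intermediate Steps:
p(Z, a) = (4 + Z)²
h(R) = (4 + R)² + 2*R² (h(R) = (R² + R*R) + (4 + R)² = (R² + R²) + (4 + R)² = 2*R² + (4 + R)² = (4 + R)² + 2*R²)
1/h(5*(0 - 2)) = 1/((4 + 5*(0 - 2))² + 2*(5*(0 - 2))²) = 1/((4 + 5*(-2))² + 2*(5*(-2))²) = 1/((4 - 10)² + 2*(-10)²) = 1/((-6)² + 2*100) = 1/(36 + 200) = 1/236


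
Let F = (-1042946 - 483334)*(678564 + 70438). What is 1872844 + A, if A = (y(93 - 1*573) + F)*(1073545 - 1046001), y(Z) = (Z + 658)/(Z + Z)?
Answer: -1889276187691494187/60 ≈ -3.1488e+16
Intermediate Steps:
y(Z) = (658 + Z)/(2*Z) (y(Z) = (658 + Z)/((2*Z)) = (658 + Z)*(1/(2*Z)) = (658 + Z)/(2*Z))
F = -1143186772560 (F = -1526280*749002 = -1143186772560)
A = -1889276187803864827/60 (A = ((658 + (93 - 1*573))/(2*(93 - 1*573)) - 1143186772560)*(1073545 - 1046001) = ((658 + (93 - 573))/(2*(93 - 573)) - 1143186772560)*27544 = ((½)*(658 - 480)/(-480) - 1143186772560)*27544 = ((½)*(-1/480)*178 - 1143186772560)*27544 = (-89/480 - 1143186772560)*27544 = -548729650828889/480*27544 = -1889276187803864827/60 ≈ -3.1488e+16)
1872844 + A = 1872844 - 1889276187803864827/60 = -1889276187691494187/60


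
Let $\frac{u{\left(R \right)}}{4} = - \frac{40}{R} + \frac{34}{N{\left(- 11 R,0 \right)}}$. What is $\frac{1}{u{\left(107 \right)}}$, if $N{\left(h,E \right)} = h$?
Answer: $- \frac{1177}{1896} \approx -0.62078$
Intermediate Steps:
$u{\left(R \right)} = - \frac{1896}{11 R}$ ($u{\left(R \right)} = 4 \left(- \frac{40}{R} + \frac{34}{\left(-11\right) R}\right) = 4 \left(- \frac{40}{R} + 34 \left(- \frac{1}{11 R}\right)\right) = 4 \left(- \frac{40}{R} - \frac{34}{11 R}\right) = 4 \left(- \frac{474}{11 R}\right) = - \frac{1896}{11 R}$)
$\frac{1}{u{\left(107 \right)}} = \frac{1}{\left(- \frac{1896}{11}\right) \frac{1}{107}} = \frac{1}{- \frac{1896}{1177}} = - \frac{1177}{1896}$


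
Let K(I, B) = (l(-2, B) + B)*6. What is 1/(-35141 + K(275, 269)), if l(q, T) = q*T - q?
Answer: -1/36743 ≈ -2.7216e-5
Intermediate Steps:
l(q, T) = -q + T*q (l(q, T) = T*q - q = -q + T*q)
K(I, B) = 12 - 6*B (K(I, B) = (-2*(-1 + B) + B)*6 = ((2 - 2*B) + B)*6 = (2 - B)*6 = 12 - 6*B)
1/(-35141 + K(275, 269)) = 1/(-35141 + (12 - 6*269)) = 1/(-35141 + (12 - 1614)) = 1/(-35141 - 1602) = 1/(-36743) = -1/36743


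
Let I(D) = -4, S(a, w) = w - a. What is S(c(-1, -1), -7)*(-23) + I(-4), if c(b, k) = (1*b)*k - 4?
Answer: 88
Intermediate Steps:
c(b, k) = -4 + b*k (c(b, k) = b*k - 4 = -4 + b*k)
S(c(-1, -1), -7)*(-23) + I(-4) = (-7 - (-4 - 1*(-1)))*(-23) - 4 = (-7 - (-4 + 1))*(-23) - 4 = (-7 - 1*(-3))*(-23) - 4 = (-7 + 3)*(-23) - 4 = -4*(-23) - 4 = 92 - 4 = 88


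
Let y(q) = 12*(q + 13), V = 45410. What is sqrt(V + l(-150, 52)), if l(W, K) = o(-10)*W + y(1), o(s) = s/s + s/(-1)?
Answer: 34*sqrt(38) ≈ 209.59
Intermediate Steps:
y(q) = 156 + 12*q (y(q) = 12*(13 + q) = 156 + 12*q)
o(s) = 1 - s (o(s) = 1 + s*(-1) = 1 - s)
l(W, K) = 168 + 11*W (l(W, K) = (1 - 1*(-10))*W + (156 + 12*1) = (1 + 10)*W + (156 + 12) = 11*W + 168 = 168 + 11*W)
sqrt(V + l(-150, 52)) = sqrt(45410 + (168 + 11*(-150))) = sqrt(45410 + (168 - 1650)) = sqrt(45410 - 1482) = sqrt(43928) = 34*sqrt(38)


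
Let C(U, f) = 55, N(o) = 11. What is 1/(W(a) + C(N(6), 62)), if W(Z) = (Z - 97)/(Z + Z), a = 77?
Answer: 77/4225 ≈ 0.018225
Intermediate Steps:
W(Z) = (-97 + Z)/(2*Z) (W(Z) = (-97 + Z)/((2*Z)) = (-97 + Z)*(1/(2*Z)) = (-97 + Z)/(2*Z))
1/(W(a) + C(N(6), 62)) = 1/((1/2)*(-97 + 77)/77 + 55) = 1/((1/2)*(1/77)*(-20) + 55) = 1/(-10/77 + 55) = 1/(4225/77) = 77/4225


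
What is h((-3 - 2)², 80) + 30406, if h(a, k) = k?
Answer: 30486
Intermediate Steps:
h((-3 - 2)², 80) + 30406 = 80 + 30406 = 30486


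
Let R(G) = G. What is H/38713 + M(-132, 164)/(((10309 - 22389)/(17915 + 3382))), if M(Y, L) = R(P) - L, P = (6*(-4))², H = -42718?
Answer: -85049496743/116913260 ≈ -727.46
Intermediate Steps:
P = 576 (P = (-24)² = 576)
M(Y, L) = 576 - L
H/38713 + M(-132, 164)/(((10309 - 22389)/(17915 + 3382))) = -42718/38713 + (576 - 1*164)/(((10309 - 22389)/(17915 + 3382))) = -42718*1/38713 + (576 - 164)/((-12080/21297)) = -42718/38713 + 412/((-12080*1/21297)) = -42718/38713 + 412/(-12080/21297) = -42718/38713 + 412*(-21297/12080) = -42718/38713 - 2193591/3020 = -85049496743/116913260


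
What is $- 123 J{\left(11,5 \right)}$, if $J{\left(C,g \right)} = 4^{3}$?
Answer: $-7872$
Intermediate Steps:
$J{\left(C,g \right)} = 64$
$- 123 J{\left(11,5 \right)} = \left(-123\right) 64 = -7872$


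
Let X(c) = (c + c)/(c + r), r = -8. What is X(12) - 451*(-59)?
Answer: 26615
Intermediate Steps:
X(c) = 2*c/(-8 + c) (X(c) = (c + c)/(c - 8) = (2*c)/(-8 + c) = 2*c/(-8 + c))
X(12) - 451*(-59) = 2*12/(-8 + 12) - 451*(-59) = 2*12/4 + 26609 = 2*12*(¼) + 26609 = 6 + 26609 = 26615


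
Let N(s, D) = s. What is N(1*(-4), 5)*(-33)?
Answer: 132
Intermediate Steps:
N(1*(-4), 5)*(-33) = (1*(-4))*(-33) = -4*(-33) = 132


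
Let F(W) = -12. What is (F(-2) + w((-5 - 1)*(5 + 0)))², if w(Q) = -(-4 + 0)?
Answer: 64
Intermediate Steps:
w(Q) = 4 (w(Q) = -1*(-4) = 4)
(F(-2) + w((-5 - 1)*(5 + 0)))² = (-12 + 4)² = (-8)² = 64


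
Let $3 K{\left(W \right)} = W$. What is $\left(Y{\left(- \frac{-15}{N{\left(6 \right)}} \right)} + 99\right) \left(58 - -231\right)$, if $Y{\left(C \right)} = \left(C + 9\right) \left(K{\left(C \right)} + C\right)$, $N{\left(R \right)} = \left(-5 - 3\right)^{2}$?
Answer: $\frac{30151659}{1024} \approx 29445.0$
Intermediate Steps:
$N{\left(R \right)} = 64$ ($N{\left(R \right)} = \left(-8\right)^{2} = 64$)
$K{\left(W \right)} = \frac{W}{3}$
$Y{\left(C \right)} = \frac{4 C \left(9 + C\right)}{3}$ ($Y{\left(C \right)} = \left(C + 9\right) \left(\frac{C}{3} + C\right) = \left(9 + C\right) \frac{4 C}{3} = \frac{4 C \left(9 + C\right)}{3}$)
$\left(Y{\left(- \frac{-15}{N{\left(6 \right)}} \right)} + 99\right) \left(58 - -231\right) = \left(\frac{4 \left(- \frac{-15}{64}\right) \left(9 - - \frac{15}{64}\right)}{3} + 99\right) \left(58 - -231\right) = \left(\frac{4 \left(- \frac{-15}{64}\right) \left(9 - \left(-15\right) \frac{1}{64}\right)}{3} + 99\right) \left(58 + 231\right) = \left(\frac{4 \left(\left(-1\right) \left(- \frac{15}{64}\right)\right) \left(9 - - \frac{15}{64}\right)}{3} + 99\right) 289 = \left(\frac{4}{3} \cdot \frac{15}{64} \left(9 + \frac{15}{64}\right) + 99\right) 289 = \left(\frac{4}{3} \cdot \frac{15}{64} \cdot \frac{591}{64} + 99\right) 289 = \left(\frac{2955}{1024} + 99\right) 289 = \frac{104331}{1024} \cdot 289 = \frac{30151659}{1024}$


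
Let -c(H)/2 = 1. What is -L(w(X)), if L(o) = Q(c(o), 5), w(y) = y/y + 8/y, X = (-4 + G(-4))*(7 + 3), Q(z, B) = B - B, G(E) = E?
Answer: 0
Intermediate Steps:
c(H) = -2 (c(H) = -2*1 = -2)
Q(z, B) = 0
X = -80 (X = (-4 - 4)*(7 + 3) = -8*10 = -80)
w(y) = 1 + 8/y
L(o) = 0
-L(w(X)) = -1*0 = 0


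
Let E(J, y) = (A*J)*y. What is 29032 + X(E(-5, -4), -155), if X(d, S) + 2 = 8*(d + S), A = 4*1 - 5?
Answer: 27630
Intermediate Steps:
A = -1 (A = 4 - 5 = -1)
E(J, y) = -J*y (E(J, y) = (-J)*y = -J*y)
X(d, S) = -2 + 8*S + 8*d (X(d, S) = -2 + 8*(d + S) = -2 + 8*(S + d) = -2 + (8*S + 8*d) = -2 + 8*S + 8*d)
29032 + X(E(-5, -4), -155) = 29032 + (-2 + 8*(-155) + 8*(-1*(-5)*(-4))) = 29032 + (-2 - 1240 + 8*(-20)) = 29032 + (-2 - 1240 - 160) = 29032 - 1402 = 27630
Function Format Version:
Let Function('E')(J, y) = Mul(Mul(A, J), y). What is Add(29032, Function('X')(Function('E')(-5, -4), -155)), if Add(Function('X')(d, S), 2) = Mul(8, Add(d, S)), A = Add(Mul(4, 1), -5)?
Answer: 27630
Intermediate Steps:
A = -1 (A = Add(4, -5) = -1)
Function('E')(J, y) = Mul(-1, J, y) (Function('E')(J, y) = Mul(Mul(-1, J), y) = Mul(-1, J, y))
Function('X')(d, S) = Add(-2, Mul(8, S), Mul(8, d)) (Function('X')(d, S) = Add(-2, Mul(8, Add(d, S))) = Add(-2, Mul(8, Add(S, d))) = Add(-2, Add(Mul(8, S), Mul(8, d))) = Add(-2, Mul(8, S), Mul(8, d)))
Add(29032, Function('X')(Function('E')(-5, -4), -155)) = Add(29032, Add(-2, Mul(8, -155), Mul(8, Mul(-1, -5, -4)))) = Add(29032, Add(-2, -1240, Mul(8, -20))) = Add(29032, Add(-2, -1240, -160)) = Add(29032, -1402) = 27630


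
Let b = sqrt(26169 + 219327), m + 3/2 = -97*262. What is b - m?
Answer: 50831/2 + 2*sqrt(61374) ≈ 25911.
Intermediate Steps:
m = -50831/2 (m = -3/2 - 97*262 = -3/2 - 25414 = -50831/2 ≈ -25416.)
b = 2*sqrt(61374) (b = sqrt(245496) = 2*sqrt(61374) ≈ 495.48)
b - m = 2*sqrt(61374) - 1*(-50831/2) = 2*sqrt(61374) + 50831/2 = 50831/2 + 2*sqrt(61374)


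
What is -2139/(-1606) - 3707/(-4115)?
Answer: 14755427/6608690 ≈ 2.2327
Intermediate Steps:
-2139/(-1606) - 3707/(-4115) = -2139*(-1/1606) - 3707*(-1/4115) = 2139/1606 + 3707/4115 = 14755427/6608690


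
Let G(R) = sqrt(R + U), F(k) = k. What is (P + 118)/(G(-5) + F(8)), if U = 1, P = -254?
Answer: -16 + 4*I ≈ -16.0 + 4.0*I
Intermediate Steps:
G(R) = sqrt(1 + R) (G(R) = sqrt(R + 1) = sqrt(1 + R))
(P + 118)/(G(-5) + F(8)) = (-254 + 118)/(sqrt(1 - 5) + 8) = -136/(sqrt(-4) + 8) = -136/(2*I + 8) = -136*(8 - 2*I)/68 = -2*(8 - 2*I)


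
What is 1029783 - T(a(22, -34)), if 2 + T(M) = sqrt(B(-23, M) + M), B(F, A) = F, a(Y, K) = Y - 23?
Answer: 1029785 - 2*I*sqrt(6) ≈ 1.0298e+6 - 4.899*I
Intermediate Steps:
a(Y, K) = -23 + Y
T(M) = -2 + sqrt(-23 + M)
1029783 - T(a(22, -34)) = 1029783 - (-2 + sqrt(-23 + (-23 + 22))) = 1029783 - (-2 + sqrt(-23 - 1)) = 1029783 - (-2 + sqrt(-24)) = 1029783 - (-2 + 2*I*sqrt(6)) = 1029783 + (2 - 2*I*sqrt(6)) = 1029785 - 2*I*sqrt(6)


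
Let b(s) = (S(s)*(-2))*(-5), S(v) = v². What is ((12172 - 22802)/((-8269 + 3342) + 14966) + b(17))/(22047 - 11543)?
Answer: 3625260/13181207 ≈ 0.27503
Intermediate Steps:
b(s) = 10*s² (b(s) = (s²*(-2))*(-5) = -2*s²*(-5) = 10*s²)
((12172 - 22802)/((-8269 + 3342) + 14966) + b(17))/(22047 - 11543) = ((12172 - 22802)/((-8269 + 3342) + 14966) + 10*17²)/(22047 - 11543) = (-10630/(-4927 + 14966) + 10*289)/10504 = (-10630/10039 + 2890)*(1/10504) = (29002080/10039)*(1/10504) = 3625260/13181207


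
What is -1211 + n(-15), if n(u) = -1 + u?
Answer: -1227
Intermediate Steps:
-1211 + n(-15) = -1211 + (-1 - 15) = -1211 - 16 = -1227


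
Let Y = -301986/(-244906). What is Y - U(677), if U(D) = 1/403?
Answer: 60727726/49348559 ≈ 1.2306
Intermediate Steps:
U(D) = 1/403
Y = 150993/122453 (Y = -301986*(-1/244906) = 150993/122453 ≈ 1.2331)
Y - U(677) = 150993/122453 - 1*1/403 = 150993/122453 - 1/403 = 60727726/49348559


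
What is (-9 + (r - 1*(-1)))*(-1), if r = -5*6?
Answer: 38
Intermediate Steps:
r = -30
(-9 + (r - 1*(-1)))*(-1) = (-9 + (-30 - 1*(-1)))*(-1) = (-9 + (-30 + 1))*(-1) = (-9 - 29)*(-1) = -38*(-1) = 38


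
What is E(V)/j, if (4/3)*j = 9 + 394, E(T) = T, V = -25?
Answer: -100/1209 ≈ -0.082713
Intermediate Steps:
j = 1209/4 (j = 3*(9 + 394)/4 = (¾)*403 = 1209/4 ≈ 302.25)
E(V)/j = -25/1209/4 = -25*4/1209 = -100/1209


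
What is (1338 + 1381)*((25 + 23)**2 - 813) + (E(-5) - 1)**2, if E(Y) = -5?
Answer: 4054065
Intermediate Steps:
(1338 + 1381)*((25 + 23)**2 - 813) + (E(-5) - 1)**2 = (1338 + 1381)*((25 + 23)**2 - 813) + (-5 - 1)**2 = 2719*(48**2 - 813) + (-6)**2 = 2719*(2304 - 813) + 36 = 2719*1491 + 36 = 4054029 + 36 = 4054065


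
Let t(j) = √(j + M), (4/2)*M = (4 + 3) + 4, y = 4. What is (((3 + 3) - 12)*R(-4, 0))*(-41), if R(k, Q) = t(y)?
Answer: 123*√38 ≈ 758.22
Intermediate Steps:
M = 11/2 (M = ((4 + 3) + 4)/2 = (7 + 4)/2 = (½)*11 = 11/2 ≈ 5.5000)
t(j) = √(11/2 + j) (t(j) = √(j + 11/2) = √(11/2 + j))
R(k, Q) = √38/2 (R(k, Q) = √(22 + 4*4)/2 = √(22 + 16)/2 = √38/2)
(((3 + 3) - 12)*R(-4, 0))*(-41) = (((3 + 3) - 12)*(√38/2))*(-41) = ((6 - 12)*(√38/2))*(-41) = -3*√38*(-41) = 123*√38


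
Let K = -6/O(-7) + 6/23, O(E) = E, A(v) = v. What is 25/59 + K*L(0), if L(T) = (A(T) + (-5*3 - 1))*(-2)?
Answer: 343865/9499 ≈ 36.200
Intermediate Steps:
L(T) = 32 - 2*T (L(T) = (T + (-5*3 - 1))*(-2) = (T + (-15 - 1))*(-2) = (T - 16)*(-2) = (-16 + T)*(-2) = 32 - 2*T)
K = 180/161 (K = -6/(-7) + 6/23 = -6*(-⅐) + 6*(1/23) = 6/7 + 6/23 = 180/161 ≈ 1.1180)
25/59 + K*L(0) = 25/59 + 180*(32 - 2*0)/161 = 25*(1/59) + 180*(32 + 0)/161 = 25/59 + (180/161)*32 = 25/59 + 5760/161 = 343865/9499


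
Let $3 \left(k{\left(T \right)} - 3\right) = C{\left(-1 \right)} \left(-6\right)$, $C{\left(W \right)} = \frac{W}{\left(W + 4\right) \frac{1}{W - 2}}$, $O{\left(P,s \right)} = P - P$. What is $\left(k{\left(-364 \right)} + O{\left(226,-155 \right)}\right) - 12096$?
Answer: $-12095$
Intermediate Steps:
$O{\left(P,s \right)} = 0$
$C{\left(W \right)} = \frac{W \left(-2 + W\right)}{4 + W}$ ($C{\left(W \right)} = \frac{W}{\left(4 + W\right) \frac{1}{-2 + W}} = \frac{W}{\frac{1}{-2 + W} \left(4 + W\right)} = W \frac{-2 + W}{4 + W} = \frac{W \left(-2 + W\right)}{4 + W}$)
$k{\left(T \right)} = 1$ ($k{\left(T \right)} = 3 + \frac{- \frac{-2 - 1}{4 - 1} \left(-6\right)}{3} = 3 + \frac{\left(-1\right) \frac{1}{3} \left(-3\right) \left(-6\right)}{3} = 3 + \frac{1 \left(-6\right)}{3} = 3 + \frac{1}{3} \left(-6\right) = 3 - 2 = 1$)
$\left(k{\left(-364 \right)} + O{\left(226,-155 \right)}\right) - 12096 = \left(1 + 0\right) - 12096 = 1 - 12096 = -12095$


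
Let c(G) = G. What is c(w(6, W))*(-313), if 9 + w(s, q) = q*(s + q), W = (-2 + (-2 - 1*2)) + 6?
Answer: 2817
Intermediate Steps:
W = 0 (W = (-2 + (-2 - 2)) + 6 = (-2 - 4) + 6 = -6 + 6 = 0)
w(s, q) = -9 + q*(q + s) (w(s, q) = -9 + q*(s + q) = -9 + q*(q + s))
c(w(6, W))*(-313) = (-9 + 0² + 0*6)*(-313) = (-9 + 0 + 0)*(-313) = -9*(-313) = 2817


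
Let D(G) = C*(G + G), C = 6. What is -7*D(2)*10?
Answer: -1680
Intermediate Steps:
D(G) = 12*G (D(G) = 6*(G + G) = 6*(2*G) = 12*G)
-7*D(2)*10 = -84*2*10 = -7*24*10 = -168*10 = -1680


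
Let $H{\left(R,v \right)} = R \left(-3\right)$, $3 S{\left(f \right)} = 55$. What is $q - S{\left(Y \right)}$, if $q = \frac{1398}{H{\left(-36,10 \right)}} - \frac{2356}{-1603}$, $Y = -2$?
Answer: $- \frac{113083}{28854} \approx -3.9191$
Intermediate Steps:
$S{\left(f \right)} = \frac{55}{3}$ ($S{\left(f \right)} = \frac{1}{3} \cdot 55 = \frac{55}{3}$)
$H{\left(R,v \right)} = - 3 R$
$q = \frac{415907}{28854}$ ($q = \frac{1398}{\left(-3\right) \left(-36\right)} - \frac{2356}{-1603} = \frac{1398}{108} - - \frac{2356}{1603} = 1398 \cdot \frac{1}{108} + \frac{2356}{1603} = \frac{233}{18} + \frac{2356}{1603} = \frac{415907}{28854} \approx 14.414$)
$q - S{\left(Y \right)} = \frac{415907}{28854} - \frac{55}{3} = - \frac{113083}{28854}$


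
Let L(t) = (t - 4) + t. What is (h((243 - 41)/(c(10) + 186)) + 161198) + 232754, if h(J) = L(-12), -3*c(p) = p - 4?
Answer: 393924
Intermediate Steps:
c(p) = 4/3 - p/3 (c(p) = -(p - 4)/3 = -(-4 + p)/3 = 4/3 - p/3)
L(t) = -4 + 2*t (L(t) = (-4 + t) + t = -4 + 2*t)
h(J) = -28 (h(J) = -4 + 2*(-12) = -4 - 24 = -28)
(h((243 - 41)/(c(10) + 186)) + 161198) + 232754 = (-28 + 161198) + 232754 = 161170 + 232754 = 393924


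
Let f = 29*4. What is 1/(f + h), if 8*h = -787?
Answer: 8/141 ≈ 0.056738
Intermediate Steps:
h = -787/8 (h = (1/8)*(-787) = -787/8 ≈ -98.375)
f = 116
1/(f + h) = 1/(116 - 787/8) = 1/(141/8) = 8/141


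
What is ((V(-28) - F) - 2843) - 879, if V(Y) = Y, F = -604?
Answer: -3146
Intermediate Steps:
((V(-28) - F) - 2843) - 879 = ((-28 - 1*(-604)) - 2843) - 879 = ((-28 + 604) - 2843) - 879 = (576 - 2843) - 879 = -2267 - 879 = -3146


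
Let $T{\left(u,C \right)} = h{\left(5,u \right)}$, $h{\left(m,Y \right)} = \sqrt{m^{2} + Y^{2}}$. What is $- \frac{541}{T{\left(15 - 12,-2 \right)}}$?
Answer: $- \frac{541 \sqrt{34}}{34} \approx -92.781$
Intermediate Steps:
$h{\left(m,Y \right)} = \sqrt{Y^{2} + m^{2}}$
$T{\left(u,C \right)} = \sqrt{25 + u^{2}}$ ($T{\left(u,C \right)} = \sqrt{u^{2} + 5^{2}} = \sqrt{u^{2} + 25} = \sqrt{25 + u^{2}}$)
$- \frac{541}{T{\left(15 - 12,-2 \right)}} = - \frac{541}{\sqrt{25 + \left(15 - 12\right)^{2}}} = - \frac{541}{\sqrt{25 + 3^{2}}} = - \frac{541}{\sqrt{25 + 9}} = - \frac{541}{\sqrt{34}} = - 541 \frac{\sqrt{34}}{34} = - \frac{541 \sqrt{34}}{34}$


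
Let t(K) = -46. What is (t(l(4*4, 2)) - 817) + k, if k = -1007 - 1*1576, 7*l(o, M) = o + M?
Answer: -3446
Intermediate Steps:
l(o, M) = M/7 + o/7 (l(o, M) = (o + M)/7 = (M + o)/7 = M/7 + o/7)
k = -2583 (k = -1007 - 1576 = -2583)
(t(l(4*4, 2)) - 817) + k = (-46 - 817) - 2583 = -863 - 2583 = -3446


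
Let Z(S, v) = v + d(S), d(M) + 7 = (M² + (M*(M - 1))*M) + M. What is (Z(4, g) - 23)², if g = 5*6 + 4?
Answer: 5184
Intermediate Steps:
d(M) = -7 + M + M² + M²*(-1 + M) (d(M) = -7 + ((M² + (M*(M - 1))*M) + M) = -7 + ((M² + (M*(-1 + M))*M) + M) = -7 + ((M² + M²*(-1 + M)) + M) = -7 + (M + M² + M²*(-1 + M)) = -7 + M + M² + M²*(-1 + M))
g = 34 (g = 30 + 4 = 34)
Z(S, v) = -7 + S + v + S³ (Z(S, v) = v + (-7 + S + S³) = -7 + S + v + S³)
(Z(4, g) - 23)² = ((-7 + 4 + 34 + 4³) - 23)² = ((-7 + 4 + 34 + 64) - 23)² = (95 - 23)² = 72² = 5184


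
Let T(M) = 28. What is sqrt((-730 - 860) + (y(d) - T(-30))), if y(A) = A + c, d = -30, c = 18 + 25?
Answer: I*sqrt(1605) ≈ 40.062*I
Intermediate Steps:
c = 43
y(A) = 43 + A (y(A) = A + 43 = 43 + A)
sqrt((-730 - 860) + (y(d) - T(-30))) = sqrt((-730 - 860) + ((43 - 30) - 1*28)) = sqrt(-1590 + (13 - 28)) = sqrt(-1590 - 15) = sqrt(-1605) = I*sqrt(1605)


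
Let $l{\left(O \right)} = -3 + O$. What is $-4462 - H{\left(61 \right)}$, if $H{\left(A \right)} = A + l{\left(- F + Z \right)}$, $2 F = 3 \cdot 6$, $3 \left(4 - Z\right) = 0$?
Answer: $-4515$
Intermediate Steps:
$Z = 4$ ($Z = 4 - 0 = 4 + 0 = 4$)
$F = 9$ ($F = \frac{3 \cdot 6}{2} = \frac{1}{2} \cdot 18 = 9$)
$H{\left(A \right)} = -8 + A$ ($H{\left(A \right)} = A + \left(-3 + \left(\left(-1\right) 9 + 4\right)\right) = A + \left(-3 + \left(-9 + 4\right)\right) = A - 8 = -8 + A$)
$-4462 - H{\left(61 \right)} = -4462 - \left(-8 + 61\right) = -4462 - 53 = -4515$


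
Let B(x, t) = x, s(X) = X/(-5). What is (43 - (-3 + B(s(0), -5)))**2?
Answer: 2116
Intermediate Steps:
s(X) = -X/5 (s(X) = X*(-1/5) = -X/5)
(43 - (-3 + B(s(0), -5)))**2 = (43 - (-3 - 1/5*0))**2 = (43 - (-3 + 0))**2 = (43 - 1*(-3))**2 = (43 + 3)**2 = 46**2 = 2116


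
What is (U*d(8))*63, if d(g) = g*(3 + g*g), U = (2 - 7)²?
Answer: 844200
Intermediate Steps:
U = 25 (U = (-5)² = 25)
d(g) = g*(3 + g²)
(U*d(8))*63 = (25*(8*(3 + 8²)))*63 = (25*(8*(3 + 64)))*63 = (25*(8*67))*63 = (25*536)*63 = 13400*63 = 844200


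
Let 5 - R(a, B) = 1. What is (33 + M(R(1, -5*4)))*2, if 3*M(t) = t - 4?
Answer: 66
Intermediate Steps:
R(a, B) = 4 (R(a, B) = 5 - 1*1 = 5 - 1 = 4)
M(t) = -4/3 + t/3 (M(t) = (t - 4)/3 = (-4 + t)/3 = -4/3 + t/3)
(33 + M(R(1, -5*4)))*2 = (33 + (-4/3 + (1/3)*4))*2 = (33 + (-4/3 + 4/3))*2 = (33 + 0)*2 = 33*2 = 66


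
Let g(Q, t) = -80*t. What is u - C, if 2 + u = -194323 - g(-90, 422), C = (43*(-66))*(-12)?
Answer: -194621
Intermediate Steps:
C = 34056 (C = -2838*(-12) = 34056)
u = -160565 (u = -2 + (-194323 - (-80)*422) = -2 + (-194323 - 1*(-33760)) = -2 + (-194323 + 33760) = -2 - 160563 = -160565)
u - C = -160565 - 1*34056 = -160565 - 34056 = -194621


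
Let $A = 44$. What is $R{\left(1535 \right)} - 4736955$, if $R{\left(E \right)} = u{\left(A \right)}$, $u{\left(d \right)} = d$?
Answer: $-4736911$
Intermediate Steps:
$R{\left(E \right)} = 44$
$R{\left(1535 \right)} - 4736955 = 44 - 4736955 = -4736911$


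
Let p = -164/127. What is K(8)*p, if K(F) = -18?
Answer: 2952/127 ≈ 23.244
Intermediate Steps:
p = -164/127 (p = -164*1/127 = -164/127 ≈ -1.2913)
K(8)*p = -18*(-164/127) = 2952/127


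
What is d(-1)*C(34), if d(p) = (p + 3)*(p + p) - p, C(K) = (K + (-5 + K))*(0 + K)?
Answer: -6426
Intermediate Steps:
C(K) = K*(-5 + 2*K) (C(K) = (-5 + 2*K)*K = K*(-5 + 2*K))
d(p) = -p + 2*p*(3 + p) (d(p) = (3 + p)*(2*p) - p = 2*p*(3 + p) - p = -p + 2*p*(3 + p))
d(-1)*C(34) = (-(5 + 2*(-1)))*(34*(-5 + 2*34)) = (-(5 - 2))*(34*(-5 + 68)) = (-1*3)*(34*63) = -3*2142 = -6426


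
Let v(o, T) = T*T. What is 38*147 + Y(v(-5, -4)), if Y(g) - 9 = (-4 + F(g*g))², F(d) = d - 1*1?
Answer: 68596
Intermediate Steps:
F(d) = -1 + d (F(d) = d - 1 = -1 + d)
v(o, T) = T²
Y(g) = 9 + (-5 + g²)² (Y(g) = 9 + (-4 + (-1 + g*g))² = 9 + (-4 + (-1 + g²))² = 9 + (-5 + g²)²)
38*147 + Y(v(-5, -4)) = 38*147 + (9 + (-5 + ((-4)²)²)²) = 5586 + (9 + (-5 + 16²)²) = 5586 + (9 + (-5 + 256)²) = 5586 + (9 + 251²) = 5586 + (9 + 63001) = 5586 + 63010 = 68596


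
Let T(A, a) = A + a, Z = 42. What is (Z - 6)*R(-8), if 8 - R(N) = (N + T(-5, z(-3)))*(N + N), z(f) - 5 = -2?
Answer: -5472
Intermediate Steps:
z(f) = 3 (z(f) = 5 - 2 = 3)
R(N) = 8 - 2*N*(-2 + N) (R(N) = 8 - (N + (-5 + 3))*(N + N) = 8 - (N - 2)*2*N = 8 - (-2 + N)*2*N = 8 - 2*N*(-2 + N))
(Z - 6)*R(-8) = (42 - 6)*(8 - 2*(-8)² + 4*(-8)) = 36*(8 - 2*64 - 32) = 36*(8 - 128 - 32) = 36*(-152) = -5472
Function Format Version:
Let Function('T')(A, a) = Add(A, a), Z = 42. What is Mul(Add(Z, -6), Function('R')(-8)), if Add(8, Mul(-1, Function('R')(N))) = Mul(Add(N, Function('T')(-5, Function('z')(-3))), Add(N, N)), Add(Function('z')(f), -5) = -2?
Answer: -5472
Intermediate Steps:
Function('z')(f) = 3 (Function('z')(f) = Add(5, -2) = 3)
Function('R')(N) = Add(8, Mul(-2, N, Add(-2, N))) (Function('R')(N) = Add(8, Mul(-1, Mul(Add(N, Add(-5, 3)), Add(N, N)))) = Add(8, Mul(-1, Mul(Add(N, -2), Mul(2, N)))) = Add(8, Mul(-1, Mul(Add(-2, N), Mul(2, N)))) = Add(8, Mul(-1, Mul(2, N, Add(-2, N)))) = Add(8, Mul(-2, N, Add(-2, N))))
Mul(Add(Z, -6), Function('R')(-8)) = Mul(Add(42, -6), Add(8, Mul(-2, Pow(-8, 2)), Mul(4, -8))) = Mul(36, Add(8, Mul(-2, 64), -32)) = Mul(36, Add(8, -128, -32)) = Mul(36, -152) = -5472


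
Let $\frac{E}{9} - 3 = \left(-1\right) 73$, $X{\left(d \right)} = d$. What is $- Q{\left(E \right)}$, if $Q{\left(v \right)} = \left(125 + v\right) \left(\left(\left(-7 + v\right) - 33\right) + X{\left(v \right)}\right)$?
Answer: $-656500$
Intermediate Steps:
$E = -630$ ($E = 27 + 9 \left(\left(-1\right) 73\right) = 27 + 9 \left(-73\right) = 27 - 657 = -630$)
$Q{\left(v \right)} = \left(-40 + 2 v\right) \left(125 + v\right)$ ($Q{\left(v \right)} = \left(125 + v\right) \left(\left(\left(-7 + v\right) - 33\right) + v\right) = \left(125 + v\right) \left(\left(-40 + v\right) + v\right) = \left(125 + v\right) \left(-40 + 2 v\right) = \left(-40 + 2 v\right) \left(125 + v\right)$)
$- Q{\left(E \right)} = - (-5000 + 2 \left(-630\right)^{2} + 210 \left(-630\right)) = - (-5000 + 2 \cdot 396900 - 132300) = - (-5000 + 793800 - 132300) = \left(-1\right) 656500 = -656500$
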